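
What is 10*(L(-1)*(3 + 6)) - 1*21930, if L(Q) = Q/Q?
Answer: -21840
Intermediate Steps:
L(Q) = 1
10*(L(-1)*(3 + 6)) - 1*21930 = 10*(1*(3 + 6)) - 1*21930 = 10*(1*9) - 21930 = 10*9 - 21930 = 90 - 21930 = -21840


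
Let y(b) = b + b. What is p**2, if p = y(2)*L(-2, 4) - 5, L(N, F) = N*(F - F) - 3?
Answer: 289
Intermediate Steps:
L(N, F) = -3 (L(N, F) = N*0 - 3 = 0 - 3 = -3)
y(b) = 2*b
p = -17 (p = (2*2)*(-3) - 5 = 4*(-3) - 5 = -12 - 5 = -17)
p**2 = (-17)**2 = 289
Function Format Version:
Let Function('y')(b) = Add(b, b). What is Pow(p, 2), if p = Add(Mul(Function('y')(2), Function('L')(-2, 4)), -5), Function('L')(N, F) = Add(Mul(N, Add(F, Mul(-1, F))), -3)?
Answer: 289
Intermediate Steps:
Function('L')(N, F) = -3 (Function('L')(N, F) = Add(Mul(N, 0), -3) = Add(0, -3) = -3)
Function('y')(b) = Mul(2, b)
p = -17 (p = Add(Mul(Mul(2, 2), -3), -5) = Add(Mul(4, -3), -5) = Add(-12, -5) = -17)
Pow(p, 2) = Pow(-17, 2) = 289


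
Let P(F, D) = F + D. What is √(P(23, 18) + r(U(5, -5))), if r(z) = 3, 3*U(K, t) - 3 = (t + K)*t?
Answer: 2*√11 ≈ 6.6332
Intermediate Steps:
P(F, D) = D + F
U(K, t) = 1 + t*(K + t)/3 (U(K, t) = 1 + ((t + K)*t)/3 = 1 + ((K + t)*t)/3 = 1 + (t*(K + t))/3 = 1 + t*(K + t)/3)
√(P(23, 18) + r(U(5, -5))) = √((18 + 23) + 3) = √(41 + 3) = √44 = 2*√11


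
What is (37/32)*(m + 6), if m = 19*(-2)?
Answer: -37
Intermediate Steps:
m = -38
(37/32)*(m + 6) = (37/32)*(-38 + 6) = (37*(1/32))*(-32) = (37/32)*(-32) = -37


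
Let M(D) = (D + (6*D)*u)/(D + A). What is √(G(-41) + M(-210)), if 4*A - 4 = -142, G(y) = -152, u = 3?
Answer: 2*I*√901227/163 ≈ 11.648*I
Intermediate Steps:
A = -69/2 (A = 1 + (¼)*(-142) = 1 - 71/2 = -69/2 ≈ -34.500)
M(D) = 19*D/(-69/2 + D) (M(D) = (D + (6*D)*3)/(D - 69/2) = (D + 18*D)/(-69/2 + D) = (19*D)/(-69/2 + D) = 19*D/(-69/2 + D))
√(G(-41) + M(-210)) = √(-152 + 38*(-210)/(-69 + 2*(-210))) = √(-152 + 38*(-210)/(-69 - 420)) = √(-152 + 38*(-210)/(-489)) = √(-152 + 38*(-210)*(-1/489)) = √(-152 + 2660/163) = √(-22116/163) = 2*I*√901227/163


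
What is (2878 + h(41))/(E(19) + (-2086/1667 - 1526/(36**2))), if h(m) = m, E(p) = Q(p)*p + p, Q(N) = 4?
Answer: 3153150504/99996871 ≈ 31.533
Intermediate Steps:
E(p) = 5*p (E(p) = 4*p + p = 5*p)
(2878 + h(41))/(E(19) + (-2086/1667 - 1526/(36**2))) = (2878 + 41)/(5*19 + (-2086/1667 - 1526/(36**2))) = 2919/(95 + (-2086*1/1667 - 1526/1296)) = 2919/(95 + (-2086/1667 - 1526*1/1296)) = 2919/(95 + (-2086/1667 - 763/648)) = 2919/(95 - 2623649/1080216) = 2919/(99996871/1080216) = 2919*(1080216/99996871) = 3153150504/99996871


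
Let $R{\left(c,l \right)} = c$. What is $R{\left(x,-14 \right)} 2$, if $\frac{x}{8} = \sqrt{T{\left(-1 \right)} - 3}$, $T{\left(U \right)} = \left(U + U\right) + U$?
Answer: $16 i \sqrt{6} \approx 39.192 i$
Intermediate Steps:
$T{\left(U \right)} = 3 U$ ($T{\left(U \right)} = 2 U + U = 3 U$)
$x = 8 i \sqrt{6}$ ($x = 8 \sqrt{3 \left(-1\right) - 3} = 8 \sqrt{-3 - 3} = 8 \sqrt{-6} = 8 i \sqrt{6} \approx 19.596 i$)
$R{\left(x,-14 \right)} 2 = 8 i \sqrt{6} \cdot 2 = 16 i \sqrt{6}$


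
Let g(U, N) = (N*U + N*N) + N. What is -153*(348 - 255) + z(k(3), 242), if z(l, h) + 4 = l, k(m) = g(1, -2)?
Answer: -14233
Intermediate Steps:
g(U, N) = N + N**2 + N*U (g(U, N) = (N*U + N**2) + N = (N**2 + N*U) + N = N + N**2 + N*U)
k(m) = 0 (k(m) = -2*(1 - 2 + 1) = -2*0 = 0)
z(l, h) = -4 + l
-153*(348 - 255) + z(k(3), 242) = -153*(348 - 255) + (-4 + 0) = -153*93 - 4 = -14229 - 4 = -14233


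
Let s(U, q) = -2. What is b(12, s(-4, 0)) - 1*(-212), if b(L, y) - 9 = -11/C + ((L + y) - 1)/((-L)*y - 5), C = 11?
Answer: 4189/19 ≈ 220.47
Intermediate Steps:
b(L, y) = 8 + (-1 + L + y)/(-5 - L*y) (b(L, y) = 9 + (-11/11 + ((L + y) - 1)/((-L)*y - 5)) = 9 + (-11*1/11 + (-1 + L + y)/(-L*y - 5)) = 9 + (-1 + (-1 + L + y)/(-5 - L*y)) = 8 + (-1 + L + y)/(-5 - L*y))
b(12, s(-4, 0)) - 1*(-212) = (41 - 1*12 - 1*(-2) + 8*12*(-2))/(5 + 12*(-2)) - 1*(-212) = (41 - 12 + 2 - 192)/(5 - 24) + 212 = -161/(-19) + 212 = -1/19*(-161) + 212 = 161/19 + 212 = 4189/19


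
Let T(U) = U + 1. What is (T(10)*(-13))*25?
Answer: -3575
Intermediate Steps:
T(U) = 1 + U
(T(10)*(-13))*25 = ((1 + 10)*(-13))*25 = (11*(-13))*25 = -143*25 = -3575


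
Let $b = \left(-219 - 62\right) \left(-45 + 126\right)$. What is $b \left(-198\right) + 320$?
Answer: $4506998$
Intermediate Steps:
$b = -22761$ ($b = \left(-281\right) 81 = -22761$)
$b \left(-198\right) + 320 = \left(-22761\right) \left(-198\right) + 320 = 4506678 + 320 = 4506998$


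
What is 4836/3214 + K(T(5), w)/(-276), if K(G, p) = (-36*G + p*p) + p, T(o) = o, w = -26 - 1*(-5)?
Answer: 23474/36961 ≈ 0.63510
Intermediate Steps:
w = -21 (w = -26 + 5 = -21)
K(G, p) = p + p**2 - 36*G (K(G, p) = (-36*G + p**2) + p = (p**2 - 36*G) + p = p + p**2 - 36*G)
4836/3214 + K(T(5), w)/(-276) = 4836/3214 + (-21 + (-21)**2 - 36*5)/(-276) = 4836*(1/3214) + (-21 + 441 - 180)*(-1/276) = 2418/1607 + 240*(-1/276) = 2418/1607 - 20/23 = 23474/36961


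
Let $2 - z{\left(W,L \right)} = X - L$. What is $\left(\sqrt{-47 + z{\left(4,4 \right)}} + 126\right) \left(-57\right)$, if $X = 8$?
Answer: $-7182 - 399 i \approx -7182.0 - 399.0 i$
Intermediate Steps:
$z{\left(W,L \right)} = -6 + L$ ($z{\left(W,L \right)} = 2 - \left(8 - L\right) = 2 + \left(-8 + L\right) = -6 + L$)
$\left(\sqrt{-47 + z{\left(4,4 \right)}} + 126\right) \left(-57\right) = \left(\sqrt{-47 + \left(-6 + 4\right)} + 126\right) \left(-57\right) = \left(\sqrt{-47 - 2} + 126\right) \left(-57\right) = \left(\sqrt{-49} + 126\right) \left(-57\right) = \left(7 i + 126\right) \left(-57\right) = \left(126 + 7 i\right) \left(-57\right) = -7182 - 399 i$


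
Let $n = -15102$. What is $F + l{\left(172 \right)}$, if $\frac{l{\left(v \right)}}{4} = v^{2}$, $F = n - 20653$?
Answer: $82581$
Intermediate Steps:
$F = -35755$ ($F = -15102 - 20653 = -35755$)
$l{\left(v \right)} = 4 v^{2}$
$F + l{\left(172 \right)} = -35755 + 4 \cdot 172^{2} = -35755 + 4 \cdot 29584 = -35755 + 118336 = 82581$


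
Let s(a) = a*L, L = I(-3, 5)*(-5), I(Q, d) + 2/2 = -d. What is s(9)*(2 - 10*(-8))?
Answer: 22140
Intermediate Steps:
I(Q, d) = -1 - d
L = 30 (L = (-1 - 1*5)*(-5) = (-1 - 5)*(-5) = -6*(-5) = 30)
s(a) = 30*a (s(a) = a*30 = 30*a)
s(9)*(2 - 10*(-8)) = (30*9)*(2 - 10*(-8)) = 270*(2 + 80) = 270*82 = 22140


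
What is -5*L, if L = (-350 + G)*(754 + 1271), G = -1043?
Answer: 14104125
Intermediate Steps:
L = -2820825 (L = (-350 - 1043)*(754 + 1271) = -1393*2025 = -2820825)
-5*L = -5*(-2820825) = 14104125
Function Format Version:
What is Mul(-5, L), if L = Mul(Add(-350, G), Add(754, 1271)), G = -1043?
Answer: 14104125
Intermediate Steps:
L = -2820825 (L = Mul(Add(-350, -1043), Add(754, 1271)) = Mul(-1393, 2025) = -2820825)
Mul(-5, L) = Mul(-5, -2820825) = 14104125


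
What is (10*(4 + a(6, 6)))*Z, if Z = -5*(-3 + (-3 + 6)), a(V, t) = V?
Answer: 0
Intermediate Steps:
Z = 0 (Z = -5*(-3 + 3) = -5*0 = 0)
(10*(4 + a(6, 6)))*Z = (10*(4 + 6))*0 = (10*10)*0 = 100*0 = 0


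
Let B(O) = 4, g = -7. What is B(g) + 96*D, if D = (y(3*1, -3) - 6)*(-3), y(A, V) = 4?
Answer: 580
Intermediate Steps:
D = 6 (D = (4 - 6)*(-3) = -2*(-3) = 6)
B(g) + 96*D = 4 + 96*6 = 4 + 576 = 580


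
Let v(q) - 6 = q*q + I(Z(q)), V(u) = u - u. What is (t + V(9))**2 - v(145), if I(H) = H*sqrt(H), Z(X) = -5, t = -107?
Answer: -9582 + 5*I*sqrt(5) ≈ -9582.0 + 11.18*I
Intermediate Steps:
V(u) = 0
I(H) = H**(3/2)
v(q) = 6 + q**2 - 5*I*sqrt(5) (v(q) = 6 + (q*q + (-5)**(3/2)) = 6 + (q**2 - 5*I*sqrt(5)) = 6 + q**2 - 5*I*sqrt(5))
(t + V(9))**2 - v(145) = (-107 + 0)**2 - (6 + 145**2 - 5*I*sqrt(5)) = (-107)**2 - (6 + 21025 - 5*I*sqrt(5)) = 11449 - (21031 - 5*I*sqrt(5)) = 11449 + (-21031 + 5*I*sqrt(5)) = -9582 + 5*I*sqrt(5)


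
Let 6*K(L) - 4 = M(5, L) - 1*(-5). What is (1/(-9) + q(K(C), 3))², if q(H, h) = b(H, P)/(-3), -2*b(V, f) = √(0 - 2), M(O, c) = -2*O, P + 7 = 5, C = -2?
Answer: (-2 + 3*I*√2)²/324 ≈ -0.04321 - 0.052378*I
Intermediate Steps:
P = -2 (P = -7 + 5 = -2)
b(V, f) = -I*√2/2 (b(V, f) = -√(0 - 2)/2 = -I*√2/2)
K(L) = -⅙ (K(L) = ⅔ + (-2*5 - 1*(-5))/6 = ⅔ + (-10 + 5)/6 = ⅔ + (⅙)*(-5) = ⅔ - ⅚ = -⅙)
q(H, h) = I*√2/6 (q(H, h) = -I*√2/2/(-3) = -I*√2/2*(-⅓) = I*√2/6)
(1/(-9) + q(K(C), 3))² = (1/(-9) + I*√2/6)² = (-⅑ + I*√2/6)²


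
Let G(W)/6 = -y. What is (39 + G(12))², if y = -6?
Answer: 5625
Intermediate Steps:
G(W) = 36 (G(W) = 6*(-1*(-6)) = 6*6 = 36)
(39 + G(12))² = (39 + 36)² = 75² = 5625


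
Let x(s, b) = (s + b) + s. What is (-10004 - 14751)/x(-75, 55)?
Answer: 4951/19 ≈ 260.58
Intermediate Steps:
x(s, b) = b + 2*s (x(s, b) = (b + s) + s = b + 2*s)
(-10004 - 14751)/x(-75, 55) = (-10004 - 14751)/(55 + 2*(-75)) = -24755/(55 - 150) = -24755/(-95) = -24755*(-1/95) = 4951/19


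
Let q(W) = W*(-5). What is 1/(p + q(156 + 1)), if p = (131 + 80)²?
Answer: 1/43736 ≈ 2.2864e-5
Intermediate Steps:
q(W) = -5*W
p = 44521 (p = 211² = 44521)
1/(p + q(156 + 1)) = 1/(44521 - 5*(156 + 1)) = 1/(44521 - 5*157) = 1/(44521 - 785) = 1/43736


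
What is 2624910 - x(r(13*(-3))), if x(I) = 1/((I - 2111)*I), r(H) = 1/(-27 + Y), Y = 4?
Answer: 127449879611/48554 ≈ 2.6249e+6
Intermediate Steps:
r(H) = -1/23 (r(H) = 1/(-27 + 4) = 1/(-23) = -1/23)
x(I) = 1/(I*(-2111 + I)) (x(I) = 1/((-2111 + I)*I) = 1/(I*(-2111 + I)))
2624910 - x(r(13*(-3))) = 2624910 - 1/((-1/23)*(-2111 - 1/23)) = 2624910 - (-23)/(-48554/23) = 2624910 - (-23)*(-23)/48554 = 2624910 - 1*529/48554 = 2624910 - 529/48554 = 127449879611/48554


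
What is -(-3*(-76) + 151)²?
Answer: -143641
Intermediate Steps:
-(-3*(-76) + 151)² = -(228 + 151)² = -1*379² = -1*143641 = -143641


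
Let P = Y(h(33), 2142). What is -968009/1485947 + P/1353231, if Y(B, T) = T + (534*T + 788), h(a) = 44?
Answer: 394081822747/2010829544757 ≈ 0.19598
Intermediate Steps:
Y(B, T) = 788 + 535*T (Y(B, T) = T + (788 + 534*T) = 788 + 535*T)
P = 1146758 (P = 788 + 535*2142 = 788 + 1145970 = 1146758)
-968009/1485947 + P/1353231 = -968009/1485947 + 1146758/1353231 = 394081822747/2010829544757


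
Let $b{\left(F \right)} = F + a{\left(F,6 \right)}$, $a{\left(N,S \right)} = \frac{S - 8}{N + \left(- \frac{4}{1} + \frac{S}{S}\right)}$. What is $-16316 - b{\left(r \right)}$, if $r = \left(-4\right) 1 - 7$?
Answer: $- \frac{114136}{7} \approx -16305.0$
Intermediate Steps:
$a{\left(N,S \right)} = \frac{-8 + S}{-3 + N}$ ($a{\left(N,S \right)} = \frac{-8 + S}{N + \left(\left(-4\right) 1 + 1\right)} = \frac{-8 + S}{N + \left(-4 + 1\right)} = \frac{-8 + S}{N - 3} = \frac{-8 + S}{-3 + N}$)
$r = -11$ ($r = -4 - 7 = -11$)
$b{\left(F \right)} = F - \frac{2}{-3 + F}$ ($b{\left(F \right)} = F + \frac{-8 + 6}{-3 + F} = F + \frac{1}{-3 + F} \left(-2\right) = F - \frac{2}{-3 + F}$)
$-16316 - b{\left(r \right)} = -16316 - \frac{-2 - 11 \left(-3 - 11\right)}{-3 - 11} = -16316 - \frac{-2 - -154}{-14} = -16316 - - \frac{-2 + 154}{14} = -16316 - \left(- \frac{1}{14}\right) 152 = -16316 - - \frac{76}{7} = -16316 + \frac{76}{7} = - \frac{114136}{7}$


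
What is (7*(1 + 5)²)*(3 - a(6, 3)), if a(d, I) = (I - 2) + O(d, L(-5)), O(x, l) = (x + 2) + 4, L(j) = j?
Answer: -2520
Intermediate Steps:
O(x, l) = 6 + x (O(x, l) = (2 + x) + 4 = 6 + x)
a(d, I) = 4 + I + d (a(d, I) = (I - 2) + (6 + d) = (-2 + I) + (6 + d) = 4 + I + d)
(7*(1 + 5)²)*(3 - a(6, 3)) = (7*(1 + 5)²)*(3 - (4 + 3 + 6)) = (7*6²)*(3 - 1*13) = (7*36)*(3 - 13) = 252*(-10) = -2520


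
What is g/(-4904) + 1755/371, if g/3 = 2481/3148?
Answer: 27090563607/5727420832 ≈ 4.7300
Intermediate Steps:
g = 7443/3148 (g = 3*(2481/3148) = 7443/3148 ≈ 2.3644)
g/(-4904) + 1755/371 = (7443/3148)/(-4904) + 1755/371 = (7443/3148)*(-1/4904) + 1755*(1/371) = -7443/15437792 + 1755/371 = 27090563607/5727420832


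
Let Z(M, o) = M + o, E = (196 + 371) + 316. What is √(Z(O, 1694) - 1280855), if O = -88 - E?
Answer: 2*I*√320033 ≈ 1131.4*I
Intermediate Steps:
E = 883 (E = 567 + 316 = 883)
O = -971 (O = -88 - 1*883 = -88 - 883 = -971)
√(Z(O, 1694) - 1280855) = √((-971 + 1694) - 1280855) = √(723 - 1280855) = √(-1280132) = 2*I*√320033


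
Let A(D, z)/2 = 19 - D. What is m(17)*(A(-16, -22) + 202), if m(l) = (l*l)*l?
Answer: 1336336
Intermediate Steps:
A(D, z) = 38 - 2*D (A(D, z) = 2*(19 - D) = 38 - 2*D)
m(l) = l**3 (m(l) = l**2*l = l**3)
m(17)*(A(-16, -22) + 202) = 17**3*((38 - 2*(-16)) + 202) = 4913*((38 + 32) + 202) = 4913*(70 + 202) = 4913*272 = 1336336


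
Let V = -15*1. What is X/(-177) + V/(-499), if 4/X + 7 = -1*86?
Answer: 248911/8214039 ≈ 0.030303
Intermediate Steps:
X = -4/93 (X = 4/(-7 - 1*86) = 4/(-7 - 86) = 4/(-93) = 4*(-1/93) = -4/93 ≈ -0.043011)
V = -15
X/(-177) + V/(-499) = -4/93/(-177) - 15/(-499) = -4/93*(-1/177) - 15*(-1/499) = 4/16461 + 15/499 = 248911/8214039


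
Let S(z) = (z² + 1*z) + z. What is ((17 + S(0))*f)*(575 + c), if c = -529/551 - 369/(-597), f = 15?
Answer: 16067722635/109649 ≈ 1.4654e+5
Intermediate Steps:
S(z) = z² + 2*z (S(z) = (z² + z) + z = (z + z²) + z = z² + 2*z)
c = -37498/109649 (c = -529*1/551 - 369*(-1/597) = -529/551 + 123/199 = -37498/109649 ≈ -0.34198)
((17 + S(0))*f)*(575 + c) = ((17 + 0*(2 + 0))*15)*(575 - 37498/109649) = ((17 + 0*2)*15)*(63010677/109649) = ((17 + 0)*15)*(63010677/109649) = (17*15)*(63010677/109649) = 255*(63010677/109649) = 16067722635/109649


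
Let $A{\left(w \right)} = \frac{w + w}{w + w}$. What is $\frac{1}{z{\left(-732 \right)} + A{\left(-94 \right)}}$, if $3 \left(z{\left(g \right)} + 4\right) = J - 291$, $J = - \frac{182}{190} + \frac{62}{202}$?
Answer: $- \frac{9595}{961582} \approx -0.0099784$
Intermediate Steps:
$J = - \frac{6246}{9595}$ ($J = \left(-182\right) \frac{1}{190} + 62 \cdot \frac{1}{202} = - \frac{91}{95} + \frac{31}{101} = - \frac{6246}{9595} \approx -0.65096$)
$z{\left(g \right)} = - \frac{971177}{9595}$ ($z{\left(g \right)} = -4 + \frac{- \frac{6246}{9595} - 291}{3} = -4 + \frac{1}{3} \left(- \frac{2798391}{9595}\right) = -4 - \frac{932797}{9595} = - \frac{971177}{9595}$)
$A{\left(w \right)} = 1$ ($A{\left(w \right)} = \frac{2 w}{2 w} = 2 w \frac{1}{2 w} = 1$)
$\frac{1}{z{\left(-732 \right)} + A{\left(-94 \right)}} = \frac{1}{- \frac{971177}{9595} + 1} = \frac{1}{- \frac{961582}{9595}} = - \frac{9595}{961582}$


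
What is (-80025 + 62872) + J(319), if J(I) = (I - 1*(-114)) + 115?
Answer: -16605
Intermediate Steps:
J(I) = 229 + I (J(I) = (I + 114) + 115 = (114 + I) + 115 = 229 + I)
(-80025 + 62872) + J(319) = (-80025 + 62872) + (229 + 319) = -17153 + 548 = -16605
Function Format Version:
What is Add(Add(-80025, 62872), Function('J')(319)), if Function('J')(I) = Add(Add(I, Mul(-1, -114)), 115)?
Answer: -16605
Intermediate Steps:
Function('J')(I) = Add(229, I) (Function('J')(I) = Add(Add(I, 114), 115) = Add(Add(114, I), 115) = Add(229, I))
Add(Add(-80025, 62872), Function('J')(319)) = Add(Add(-80025, 62872), Add(229, 319)) = Add(-17153, 548) = -16605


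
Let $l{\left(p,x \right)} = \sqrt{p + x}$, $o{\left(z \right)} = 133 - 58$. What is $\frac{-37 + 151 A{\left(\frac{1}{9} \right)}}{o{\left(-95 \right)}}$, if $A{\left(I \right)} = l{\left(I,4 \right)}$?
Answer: $- \frac{37}{75} + \frac{151 \sqrt{37}}{225} \approx 3.5889$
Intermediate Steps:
$o{\left(z \right)} = 75$ ($o{\left(z \right)} = 133 - 58 = 75$)
$A{\left(I \right)} = \sqrt{4 + I}$ ($A{\left(I \right)} = \sqrt{I + 4} = \sqrt{4 + I}$)
$\frac{-37 + 151 A{\left(\frac{1}{9} \right)}}{o{\left(-95 \right)}} = \frac{-37 + 151 \sqrt{4 + \frac{1}{9}}}{75} = \left(-37 + 151 \sqrt{4 + \frac{1}{9}}\right) \frac{1}{75} = \left(-37 + 151 \sqrt{\frac{37}{9}}\right) \frac{1}{75} = \left(-37 + 151 \frac{\sqrt{37}}{3}\right) \frac{1}{75} = \left(-37 + \frac{151 \sqrt{37}}{3}\right) \frac{1}{75} = - \frac{37}{75} + \frac{151 \sqrt{37}}{225}$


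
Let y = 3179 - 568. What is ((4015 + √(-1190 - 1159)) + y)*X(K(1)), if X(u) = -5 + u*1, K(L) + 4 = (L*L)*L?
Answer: -53008 - 72*I*√29 ≈ -53008.0 - 387.73*I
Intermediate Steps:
K(L) = -4 + L³ (K(L) = -4 + (L*L)*L = -4 + L²*L = -4 + L³)
y = 2611
X(u) = -5 + u
((4015 + √(-1190 - 1159)) + y)*X(K(1)) = ((4015 + √(-1190 - 1159)) + 2611)*(-5 + (-4 + 1³)) = ((4015 + √(-2349)) + 2611)*(-5 + (-4 + 1)) = ((4015 + 9*I*√29) + 2611)*(-5 - 3) = (6626 + 9*I*√29)*(-8) = -53008 - 72*I*√29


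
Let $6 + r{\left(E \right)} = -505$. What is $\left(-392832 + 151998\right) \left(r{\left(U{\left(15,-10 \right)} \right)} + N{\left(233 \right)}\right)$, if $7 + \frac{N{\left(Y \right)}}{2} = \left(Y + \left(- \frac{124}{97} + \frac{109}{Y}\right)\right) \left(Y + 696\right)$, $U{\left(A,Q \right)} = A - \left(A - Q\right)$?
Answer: $- \frac{2345334715710558}{22601} \approx -1.0377 \cdot 10^{11}$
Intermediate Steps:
$U{\left(A,Q \right)} = Q$ ($U{\left(A,Q \right)} = A - \left(A - Q\right) = Q$)
$r{\left(E \right)} = -511$ ($r{\left(E \right)} = -6 - 505 = -511$)
$N{\left(Y \right)} = -14 + 2 \left(696 + Y\right) \left(- \frac{124}{97} + Y + \frac{109}{Y}\right)$ ($N{\left(Y \right)} = -14 + 2 \left(Y + \left(- \frac{124}{97} + \frac{109}{Y}\right)\right) \left(Y + 696\right) = -14 + 2 \left(Y + \left(\left(-124\right) \frac{1}{97} + \frac{109}{Y}\right)\right) \left(696 + Y\right) = -14 + 2 \left(Y - \left(\frac{124}{97} - \frac{109}{Y}\right)\right) \left(696 + Y\right) = -14 + 2 \left(- \frac{124}{97} + Y + \frac{109}{Y}\right) \left(696 + Y\right) = -14 + 2 \left(696 + Y\right) \left(- \frac{124}{97} + Y + \frac{109}{Y}\right)$)
$\left(-392832 + 151998\right) \left(r{\left(U{\left(15,-10 \right)} \right)} + N{\left(233 \right)}\right) = \left(-392832 + 151998\right) \left(-511 + \left(- \frac{152820}{97} + 2 \cdot 233^{2} + \frac{151728}{233} + \frac{134776}{97} \cdot 233\right)\right) = - 240834 \left(-511 + \left(- \frac{152820}{97} + 2 \cdot 54289 + 151728 \cdot \frac{1}{233} + \frac{31402808}{97}\right)\right) = - 240834 \left(-511 + \left(- \frac{152820}{97} + 108578 + \frac{151728}{233} + \frac{31402808}{97}\right)\right) = - 240834 \left(-511 + \frac{9749936198}{22601}\right) = \left(-240834\right) \frac{9738387087}{22601} = - \frac{2345334715710558}{22601}$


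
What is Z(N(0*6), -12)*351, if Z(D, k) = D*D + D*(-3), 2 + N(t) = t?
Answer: 3510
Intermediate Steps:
N(t) = -2 + t
Z(D, k) = D² - 3*D
Z(N(0*6), -12)*351 = ((-2 + 0*6)*(-3 + (-2 + 0*6)))*351 = ((-2 + 0)*(-3 + (-2 + 0)))*351 = -2*(-3 - 2)*351 = -2*(-5)*351 = 10*351 = 3510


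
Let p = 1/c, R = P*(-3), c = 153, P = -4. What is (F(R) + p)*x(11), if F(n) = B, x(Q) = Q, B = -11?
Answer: -18502/153 ≈ -120.93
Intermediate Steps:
R = 12 (R = -4*(-3) = 12)
p = 1/153 ≈ 0.0065359
F(n) = -11
(F(R) + p)*x(11) = (-11 + 1/153)*11 = -1682/153*11 = -18502/153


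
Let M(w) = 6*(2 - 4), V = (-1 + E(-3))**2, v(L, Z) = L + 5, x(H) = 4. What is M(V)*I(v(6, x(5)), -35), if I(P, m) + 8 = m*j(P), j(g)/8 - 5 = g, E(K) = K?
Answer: 53856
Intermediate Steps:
v(L, Z) = 5 + L
j(g) = 40 + 8*g
I(P, m) = -8 + m*(40 + 8*P)
V = 16 (V = (-1 - 3)**2 = (-4)**2 = 16)
M(w) = -12 (M(w) = 6*(-2) = -12)
M(V)*I(v(6, x(5)), -35) = -12*(-8 + 8*(-35)*(5 + (5 + 6))) = -12*(-8 + 8*(-35)*(5 + 11)) = -12*(-8 + 8*(-35)*16) = -12*(-8 - 4480) = -12*(-4488) = 53856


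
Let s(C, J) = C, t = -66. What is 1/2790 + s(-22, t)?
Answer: -61379/2790 ≈ -22.000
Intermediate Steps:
1/2790 + s(-22, t) = 1/2790 - 22 = -61379/2790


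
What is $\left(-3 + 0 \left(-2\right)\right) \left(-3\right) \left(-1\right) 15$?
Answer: $-135$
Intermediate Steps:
$\left(-3 + 0 \left(-2\right)\right) \left(-3\right) \left(-1\right) 15 = \left(-3 + 0\right) \left(-3\right) \left(-1\right) 15 = \left(-3\right) \left(-3\right) \left(-1\right) 15 = 9 \left(-1\right) 15 = \left(-9\right) 15 = -135$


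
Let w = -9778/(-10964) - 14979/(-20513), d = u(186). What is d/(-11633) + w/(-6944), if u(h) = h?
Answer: -147363440872199/9083843668864832 ≈ -0.016223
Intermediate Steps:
d = 186
w = 182402935/112452266 (w = -9778*(-1/10964) - 14979*(-1/20513) = 4889/5482 + 14979/20513 = 182402935/112452266 ≈ 1.6220)
d/(-11633) + w/(-6944) = 186/(-11633) + (182402935/112452266)/(-6944) = 186*(-1/11633) + (182402935/112452266)*(-1/6944) = -186/11633 - 182402935/780868535104 = -147363440872199/9083843668864832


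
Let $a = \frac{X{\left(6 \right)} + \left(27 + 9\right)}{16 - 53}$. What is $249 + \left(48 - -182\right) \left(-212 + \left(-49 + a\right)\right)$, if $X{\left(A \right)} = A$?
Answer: $- \frac{2221557}{37} \approx -60042.0$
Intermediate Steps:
$a = - \frac{42}{37}$ ($a = \frac{6 + \left(27 + 9\right)}{16 - 53} = \frac{6 + 36}{-37} = 42 \left(- \frac{1}{37}\right) = - \frac{42}{37} \approx -1.1351$)
$249 + \left(48 - -182\right) \left(-212 + \left(-49 + a\right)\right) = 249 + \left(48 - -182\right) \left(-212 - \frac{1855}{37}\right) = 249 + \left(48 + 182\right) \left(-212 - \frac{1855}{37}\right) = 249 + 230 \left(- \frac{9699}{37}\right) = 249 - \frac{2230770}{37} = - \frac{2221557}{37}$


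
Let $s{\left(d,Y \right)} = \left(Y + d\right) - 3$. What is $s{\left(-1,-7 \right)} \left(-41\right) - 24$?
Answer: $427$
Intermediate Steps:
$s{\left(d,Y \right)} = -3 + Y + d$
$s{\left(-1,-7 \right)} \left(-41\right) - 24 = \left(-3 - 7 - 1\right) \left(-41\right) - 24 = \left(-11\right) \left(-41\right) - 24 = 451 - 24 = 427$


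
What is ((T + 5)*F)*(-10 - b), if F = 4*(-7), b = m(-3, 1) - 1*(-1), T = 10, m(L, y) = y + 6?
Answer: 7560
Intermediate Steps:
m(L, y) = 6 + y
b = 8 (b = (6 + 1) - 1*(-1) = 7 + 1 = 8)
F = -28
((T + 5)*F)*(-10 - b) = ((10 + 5)*(-28))*(-10 - 1*8) = (15*(-28))*(-10 - 8) = -420*(-18) = 7560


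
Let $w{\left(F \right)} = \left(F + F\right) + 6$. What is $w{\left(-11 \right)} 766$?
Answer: $-12256$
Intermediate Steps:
$w{\left(F \right)} = 6 + 2 F$ ($w{\left(F \right)} = 2 F + 6 = 6 + 2 F$)
$w{\left(-11 \right)} 766 = \left(6 + 2 \left(-11\right)\right) 766 = \left(6 - 22\right) 766 = \left(-16\right) 766 = -12256$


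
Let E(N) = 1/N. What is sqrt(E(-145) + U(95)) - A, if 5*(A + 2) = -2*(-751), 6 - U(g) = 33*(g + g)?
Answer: -1492/5 + I*sqrt(131700745)/145 ≈ -298.4 + 79.146*I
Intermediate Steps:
U(g) = 6 - 66*g (U(g) = 6 - 33*(g + g) = 6 - 33*2*g = 6 - 66*g)
A = 1492/5 (A = -2 + (-2*(-751))/5 = -2 + (1/5)*1502 = -2 + 1502/5 = 1492/5 ≈ 298.40)
sqrt(E(-145) + U(95)) - A = sqrt(1/(-145) + (6 - 66*95)) - 1*1492/5 = sqrt(-1/145 + (6 - 6270)) - 1492/5 = sqrt(-1/145 - 6264) - 1492/5 = sqrt(-908281/145) - 1492/5 = I*sqrt(131700745)/145 - 1492/5 = -1492/5 + I*sqrt(131700745)/145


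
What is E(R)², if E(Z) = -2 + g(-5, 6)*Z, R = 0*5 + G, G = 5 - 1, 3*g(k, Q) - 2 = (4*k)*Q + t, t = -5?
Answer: 27556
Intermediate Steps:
g(k, Q) = -1 + 4*Q*k/3 (g(k, Q) = ⅔ + ((4*k)*Q - 5)/3 = ⅔ + (4*Q*k - 5)/3 = ⅔ + (-5 + 4*Q*k)/3 = ⅔ + (-5/3 + 4*Q*k/3) = -1 + 4*Q*k/3)
G = 4
R = 4 (R = 0*5 + 4 = 0 + 4 = 4)
E(Z) = -2 - 41*Z (E(Z) = -2 + (-1 + (4/3)*6*(-5))*Z = -2 + (-1 - 40)*Z = -2 - 41*Z)
E(R)² = (-2 - 41*4)² = (-2 - 164)² = (-166)² = 27556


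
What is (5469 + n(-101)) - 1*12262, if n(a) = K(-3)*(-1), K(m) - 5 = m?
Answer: -6795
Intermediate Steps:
K(m) = 5 + m
n(a) = -2 (n(a) = (5 - 3)*(-1) = 2*(-1) = -2)
(5469 + n(-101)) - 1*12262 = (5469 - 2) - 1*12262 = 5467 - 12262 = -6795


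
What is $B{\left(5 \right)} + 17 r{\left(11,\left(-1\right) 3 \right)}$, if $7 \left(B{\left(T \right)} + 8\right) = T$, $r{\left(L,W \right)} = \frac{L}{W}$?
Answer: $- \frac{1462}{21} \approx -69.619$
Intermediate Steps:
$B{\left(T \right)} = -8 + \frac{T}{7}$
$B{\left(5 \right)} + 17 r{\left(11,\left(-1\right) 3 \right)} = \left(-8 + \frac{1}{7} \cdot 5\right) + 17 \frac{11}{\left(-1\right) 3} = \left(-8 + \frac{5}{7}\right) + 17 \frac{11}{-3} = - \frac{51}{7} + 17 \cdot 11 \left(- \frac{1}{3}\right) = - \frac{51}{7} + 17 \left(- \frac{11}{3}\right) = - \frac{51}{7} - \frac{187}{3} = - \frac{1462}{21}$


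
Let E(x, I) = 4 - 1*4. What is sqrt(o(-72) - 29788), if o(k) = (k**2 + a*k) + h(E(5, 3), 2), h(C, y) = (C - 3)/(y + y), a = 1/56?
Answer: I*sqrt(4822783)/14 ≈ 156.86*I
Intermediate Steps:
a = 1/56 ≈ 0.017857
E(x, I) = 0 (E(x, I) = 4 - 4 = 0)
h(C, y) = (-3 + C)/(2*y) (h(C, y) = (-3 + C)/((2*y)) = (-3 + C)*(1/(2*y)) = (-3 + C)/(2*y))
o(k) = -3/4 + k**2 + k/56 (o(k) = (k**2 + k/56) + (1/2)*(-3 + 0)/2 = (k**2 + k/56) + (1/2)*(1/2)*(-3) = (k**2 + k/56) - 3/4 = -3/4 + k**2 + k/56)
sqrt(o(-72) - 29788) = sqrt((-3/4 + (-72)**2 + (1/56)*(-72)) - 29788) = sqrt((-3/4 + 5184 - 9/7) - 29788) = sqrt(145095/28 - 29788) = sqrt(-688969/28) = I*sqrt(4822783)/14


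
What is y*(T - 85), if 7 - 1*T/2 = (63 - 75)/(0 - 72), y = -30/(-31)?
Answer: -2140/31 ≈ -69.032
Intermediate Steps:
y = 30/31 (y = -30*(-1/31) = 30/31 ≈ 0.96774)
T = 41/3 (T = 14 - 2*(63 - 75)/(0 - 72) = 14 - (-24)/(-72) = 14 - (-24)*(-1)/72 = 14 - 2*1/6 = 14 - 1/3 = 41/3 ≈ 13.667)
y*(T - 85) = 30*(41/3 - 85)/31 = (30/31)*(-214/3) = -2140/31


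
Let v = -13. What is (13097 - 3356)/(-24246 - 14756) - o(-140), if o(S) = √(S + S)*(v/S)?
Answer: -9741/39002 - 13*I*√70/70 ≈ -0.24976 - 1.5538*I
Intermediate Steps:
o(S) = -13*√2/√S (o(S) = √(S + S)*(-13/S) = √(2*S)*(-13/S) = (√2*√S)*(-13/S) = -13*√2/√S)
(13097 - 3356)/(-24246 - 14756) - o(-140) = (13097 - 3356)/(-24246 - 14756) - (-13)*√2/√(-140) = 9741/(-39002) - (-13)*√2*(-I*√35/70) = 9741*(-1/39002) - 13*I*√70/70 = -9741/39002 - 13*I*√70/70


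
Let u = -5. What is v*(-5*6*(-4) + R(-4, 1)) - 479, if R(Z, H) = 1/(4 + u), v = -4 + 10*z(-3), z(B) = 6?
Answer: 6185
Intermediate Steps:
v = 56 (v = -4 + 10*6 = -4 + 60 = 56)
R(Z, H) = -1 (R(Z, H) = 1/(4 - 5) = 1/(-1) = -1)
v*(-5*6*(-4) + R(-4, 1)) - 479 = 56*(-5*6*(-4) - 1) - 479 = 56*(-30*(-4) - 1) - 479 = 56*(120 - 1) - 479 = 56*119 - 479 = 6664 - 479 = 6185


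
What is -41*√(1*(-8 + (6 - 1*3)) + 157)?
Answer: -82*√38 ≈ -505.48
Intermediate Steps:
-41*√(1*(-8 + (6 - 1*3)) + 157) = -41*√(1*(-8 + (6 - 3)) + 157) = -41*√(1*(-8 + 3) + 157) = -41*√(1*(-5) + 157) = -41*√(-5 + 157) = -82*√38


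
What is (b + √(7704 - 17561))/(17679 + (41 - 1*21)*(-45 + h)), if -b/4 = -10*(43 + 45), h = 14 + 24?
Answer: 3520/17539 + I*√9857/17539 ≈ 0.2007 + 0.0056607*I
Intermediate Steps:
h = 38
b = 3520 (b = -(-40)*(43 + 45) = -(-40)*88 = -4*(-880) = 3520)
(b + √(7704 - 17561))/(17679 + (41 - 1*21)*(-45 + h)) = (3520 + √(7704 - 17561))/(17679 + (41 - 1*21)*(-45 + 38)) = (3520 + √(-9857))/(17679 + (41 - 21)*(-7)) = (3520 + I*√9857)/(17679 + 20*(-7)) = (3520 + I*√9857)/(17679 - 140) = (3520 + I*√9857)/17539 = (3520 + I*√9857)*(1/17539) = 3520/17539 + I*√9857/17539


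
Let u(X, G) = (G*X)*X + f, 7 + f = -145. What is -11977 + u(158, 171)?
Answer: 4256715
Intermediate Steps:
f = -152 (f = -7 - 145 = -152)
u(X, G) = -152 + G*X² (u(X, G) = (G*X)*X - 152 = G*X² - 152 = -152 + G*X²)
-11977 + u(158, 171) = -11977 + (-152 + 171*158²) = -11977 + (-152 + 171*24964) = -11977 + (-152 + 4268844) = -11977 + 4268692 = 4256715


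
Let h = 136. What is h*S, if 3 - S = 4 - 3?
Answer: 272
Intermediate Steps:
S = 2 (S = 3 - (4 - 3) = 3 - 1*1 = 3 - 1 = 2)
h*S = 136*2 = 272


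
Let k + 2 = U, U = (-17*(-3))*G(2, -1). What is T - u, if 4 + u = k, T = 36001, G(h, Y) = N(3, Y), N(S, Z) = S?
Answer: 35854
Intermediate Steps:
G(h, Y) = 3
U = 153 (U = -17*(-3)*3 = 51*3 = 153)
k = 151 (k = -2 + 153 = 151)
u = 147 (u = -4 + 151 = 147)
T - u = 36001 - 1*147 = 36001 - 147 = 35854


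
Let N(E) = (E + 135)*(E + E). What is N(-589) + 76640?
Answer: 611452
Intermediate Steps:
N(E) = 2*E*(135 + E) (N(E) = (135 + E)*(2*E) = 2*E*(135 + E))
N(-589) + 76640 = 2*(-589)*(135 - 589) + 76640 = 2*(-589)*(-454) + 76640 = 534812 + 76640 = 611452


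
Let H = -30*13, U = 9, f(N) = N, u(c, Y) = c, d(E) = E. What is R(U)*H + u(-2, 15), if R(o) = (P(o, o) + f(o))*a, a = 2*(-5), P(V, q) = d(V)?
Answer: 70198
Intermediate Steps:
P(V, q) = V
a = -10
R(o) = -20*o (R(o) = (o + o)*(-10) = (2*o)*(-10) = -20*o)
H = -390
R(U)*H + u(-2, 15) = -20*9*(-390) - 2 = -180*(-390) - 2 = 70200 - 2 = 70198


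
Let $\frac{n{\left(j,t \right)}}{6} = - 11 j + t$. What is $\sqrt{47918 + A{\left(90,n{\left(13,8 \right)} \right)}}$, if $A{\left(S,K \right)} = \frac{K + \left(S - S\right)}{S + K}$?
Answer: $\frac{\sqrt{766706}}{4} \approx 218.9$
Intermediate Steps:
$n{\left(j,t \right)} = - 66 j + 6 t$ ($n{\left(j,t \right)} = 6 \left(- 11 j + t\right) = 6 \left(t - 11 j\right) = - 66 j + 6 t$)
$A{\left(S,K \right)} = \frac{K}{K + S}$ ($A{\left(S,K \right)} = \frac{K + 0}{K + S} = \frac{K}{K + S}$)
$\sqrt{47918 + A{\left(90,n{\left(13,8 \right)} \right)}} = \sqrt{47918 + \frac{\left(-66\right) 13 + 6 \cdot 8}{\left(\left(-66\right) 13 + 6 \cdot 8\right) + 90}} = \sqrt{47918 + \frac{-858 + 48}{\left(-858 + 48\right) + 90}} = \sqrt{47918 - \frac{810}{-810 + 90}} = \sqrt{47918 - \frac{810}{-720}} = \sqrt{47918 - - \frac{9}{8}} = \sqrt{47918 + \frac{9}{8}} = \sqrt{\frac{383353}{8}} = \frac{\sqrt{766706}}{4}$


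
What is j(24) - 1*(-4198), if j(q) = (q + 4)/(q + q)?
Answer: 50383/12 ≈ 4198.6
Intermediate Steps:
j(q) = (4 + q)/(2*q) (j(q) = (4 + q)/((2*q)) = (4 + q)*(1/(2*q)) = (4 + q)/(2*q))
j(24) - 1*(-4198) = (1/2)*(4 + 24)/24 - 1*(-4198) = (1/2)*(1/24)*28 + 4198 = 7/12 + 4198 = 50383/12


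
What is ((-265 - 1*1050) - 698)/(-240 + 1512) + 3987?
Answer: 1689817/424 ≈ 3985.4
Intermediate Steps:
((-265 - 1*1050) - 698)/(-240 + 1512) + 3987 = ((-265 - 1050) - 698)/1272 + 3987 = (-1315 - 698)*(1/1272) + 3987 = -2013*1/1272 + 3987 = -671/424 + 3987 = 1689817/424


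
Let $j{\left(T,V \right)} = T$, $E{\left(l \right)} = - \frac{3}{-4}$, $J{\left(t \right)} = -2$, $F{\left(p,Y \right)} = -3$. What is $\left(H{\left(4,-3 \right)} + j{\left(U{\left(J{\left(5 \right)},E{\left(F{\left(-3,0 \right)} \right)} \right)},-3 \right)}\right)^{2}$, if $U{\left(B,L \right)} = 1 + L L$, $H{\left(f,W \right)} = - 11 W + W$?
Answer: $\frac{255025}{256} \approx 996.19$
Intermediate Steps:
$H{\left(f,W \right)} = - 10 W$
$E{\left(l \right)} = \frac{3}{4}$ ($E{\left(l \right)} = \left(-3\right) \left(- \frac{1}{4}\right) = \frac{3}{4}$)
$U{\left(B,L \right)} = 1 + L^{2}$
$\left(H{\left(4,-3 \right)} + j{\left(U{\left(J{\left(5 \right)},E{\left(F{\left(-3,0 \right)} \right)} \right)},-3 \right)}\right)^{2} = \left(\left(-10\right) \left(-3\right) + \left(1 + \left(\frac{3}{4}\right)^{2}\right)\right)^{2} = \left(30 + \left(1 + \frac{9}{16}\right)\right)^{2} = \left(30 + \frac{25}{16}\right)^{2} = \left(\frac{505}{16}\right)^{2} = \frac{255025}{256}$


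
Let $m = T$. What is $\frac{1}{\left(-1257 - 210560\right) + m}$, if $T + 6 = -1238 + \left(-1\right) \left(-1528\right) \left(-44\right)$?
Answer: $- \frac{1}{280293} \approx -3.5677 \cdot 10^{-6}$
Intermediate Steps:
$T = -68476$ ($T = -6 + \left(-1238 + \left(-1\right) \left(-1528\right) \left(-44\right)\right) = -6 + \left(-1238 + 1528 \left(-44\right)\right) = -6 - 68470 = -68476$)
$m = -68476$
$\frac{1}{\left(-1257 - 210560\right) + m} = \frac{1}{\left(-1257 - 210560\right) - 68476} = \frac{1}{-211817 - 68476} = \frac{1}{-280293} = - \frac{1}{280293}$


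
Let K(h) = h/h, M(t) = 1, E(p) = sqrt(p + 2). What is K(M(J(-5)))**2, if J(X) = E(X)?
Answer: 1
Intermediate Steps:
E(p) = sqrt(2 + p)
J(X) = sqrt(2 + X)
K(h) = 1
K(M(J(-5)))**2 = 1**2 = 1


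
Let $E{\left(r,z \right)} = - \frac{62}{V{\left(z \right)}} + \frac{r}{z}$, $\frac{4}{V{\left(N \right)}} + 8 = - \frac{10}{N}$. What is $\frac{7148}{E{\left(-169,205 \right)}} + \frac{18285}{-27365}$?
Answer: $\frac{3963448039}{69523519} \approx 57.009$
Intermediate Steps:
$V{\left(N \right)} = \frac{4}{-8 - \frac{10}{N}}$
$E{\left(r,z \right)} = \frac{r}{z} + \frac{31 \left(5 + 4 z\right)}{z}$ ($E{\left(r,z \right)} = - \frac{62}{\left(-2\right) z \frac{1}{5 + 4 z}} + \frac{r}{z} = - 62 \left(- \frac{5 + 4 z}{2 z}\right) + \frac{r}{z} = \frac{31 \left(5 + 4 z\right)}{z} + \frac{r}{z} = \frac{r}{z} + \frac{31 \left(5 + 4 z\right)}{z}$)
$\frac{7148}{E{\left(-169,205 \right)}} + \frac{18285}{-27365} = \frac{7148}{\frac{1}{205} \left(155 - 169 + 124 \cdot 205\right)} + \frac{18285}{-27365} = \frac{7148}{\frac{1}{205} \left(155 - 169 + 25420\right)} + 18285 \left(- \frac{1}{27365}\right) = \frac{7148}{\frac{1}{205} \cdot 25406} - \frac{3657}{5473} = \frac{7148}{\frac{25406}{205}} - \frac{3657}{5473} = 7148 \cdot \frac{205}{25406} - \frac{3657}{5473} = \frac{732670}{12703} - \frac{3657}{5473} = \frac{3963448039}{69523519}$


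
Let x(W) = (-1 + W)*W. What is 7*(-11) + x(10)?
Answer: 13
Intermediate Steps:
x(W) = W*(-1 + W)
7*(-11) + x(10) = 7*(-11) + 10*(-1 + 10) = -77 + 10*9 = -77 + 90 = 13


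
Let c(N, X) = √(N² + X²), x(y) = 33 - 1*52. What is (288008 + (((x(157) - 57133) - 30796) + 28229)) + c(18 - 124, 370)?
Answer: 228289 + 2*√37034 ≈ 2.2867e+5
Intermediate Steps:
x(y) = -19 (x(y) = 33 - 52 = -19)
(288008 + (((x(157) - 57133) - 30796) + 28229)) + c(18 - 124, 370) = (288008 + (((-19 - 57133) - 30796) + 28229)) + √((18 - 124)² + 370²) = (288008 + ((-57152 - 30796) + 28229)) + √((-106)² + 136900) = (288008 + (-87948 + 28229)) + √(11236 + 136900) = (288008 - 59719) + √148136 = 228289 + 2*√37034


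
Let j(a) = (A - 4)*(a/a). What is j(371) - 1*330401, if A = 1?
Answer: -330404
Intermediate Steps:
j(a) = -3 (j(a) = (1 - 4)*(a/a) = -3*1 = -3)
j(371) - 1*330401 = -3 - 1*330401 = -3 - 330401 = -330404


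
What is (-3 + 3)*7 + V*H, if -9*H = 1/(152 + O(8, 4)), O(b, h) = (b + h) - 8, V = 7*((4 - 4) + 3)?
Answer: -7/468 ≈ -0.014957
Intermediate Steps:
V = 21 (V = 7*(0 + 3) = 7*3 = 21)
O(b, h) = -8 + b + h
H = -1/1404 (H = -1/(9*(152 + (-8 + 8 + 4))) = -1/(9*(152 + 4)) = -⅑/156 = -⅑*1/156 = -1/1404 ≈ -0.00071225)
(-3 + 3)*7 + V*H = (-3 + 3)*7 + 21*(-1/1404) = 0*7 - 7/468 = 0 - 7/468 = -7/468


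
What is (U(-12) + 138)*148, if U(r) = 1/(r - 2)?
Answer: 142894/7 ≈ 20413.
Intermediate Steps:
U(r) = 1/(-2 + r)
(U(-12) + 138)*148 = (1/(-2 - 12) + 138)*148 = (1/(-14) + 138)*148 = (-1/14 + 138)*148 = (1931/14)*148 = 142894/7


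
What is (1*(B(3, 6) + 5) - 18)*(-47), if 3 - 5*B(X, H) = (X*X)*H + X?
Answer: 5593/5 ≈ 1118.6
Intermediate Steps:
B(X, H) = ⅗ - X/5 - H*X²/5 (B(X, H) = ⅗ - ((X*X)*H + X)/5 = ⅗ - (X²*H + X)/5 = ⅗ - (H*X² + X)/5 = ⅗ - (X + H*X²)/5 = ⅗ + (-X/5 - H*X²/5) = ⅗ - X/5 - H*X²/5)
(1*(B(3, 6) + 5) - 18)*(-47) = (1*((⅗ - ⅕*3 - ⅕*6*3²) + 5) - 18)*(-47) = (1*((⅗ - ⅗ - ⅕*6*9) + 5) - 18)*(-47) = (1*((⅗ - ⅗ - 54/5) + 5) - 18)*(-47) = (1*(-54/5 + 5) - 18)*(-47) = (1*(-29/5) - 18)*(-47) = (-29/5 - 18)*(-47) = -119/5*(-47) = 5593/5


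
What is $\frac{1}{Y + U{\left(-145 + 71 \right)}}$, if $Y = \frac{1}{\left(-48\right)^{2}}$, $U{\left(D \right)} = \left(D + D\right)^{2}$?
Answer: $\frac{2304}{50466817} \approx 4.5654 \cdot 10^{-5}$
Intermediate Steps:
$U{\left(D \right)} = 4 D^{2}$ ($U{\left(D \right)} = \left(2 D\right)^{2} = 4 D^{2}$)
$Y = \frac{1}{2304} \approx 0.00043403$
$\frac{1}{Y + U{\left(-145 + 71 \right)}} = \frac{1}{\frac{1}{2304} + 4 \left(-145 + 71\right)^{2}} = \frac{1}{\frac{1}{2304} + 4 \left(-74\right)^{2}} = \frac{1}{\frac{1}{2304} + 4 \cdot 5476} = \frac{1}{\frac{1}{2304} + 21904} = \frac{1}{\frac{50466817}{2304}} = \frac{2304}{50466817}$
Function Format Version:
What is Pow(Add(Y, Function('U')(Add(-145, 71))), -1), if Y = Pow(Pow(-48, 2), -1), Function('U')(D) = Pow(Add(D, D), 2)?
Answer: Rational(2304, 50466817) ≈ 4.5654e-5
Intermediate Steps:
Function('U')(D) = Mul(4, Pow(D, 2)) (Function('U')(D) = Pow(Mul(2, D), 2) = Mul(4, Pow(D, 2)))
Y = Rational(1, 2304) (Y = Pow(2304, -1) = Rational(1, 2304) ≈ 0.00043403)
Pow(Add(Y, Function('U')(Add(-145, 71))), -1) = Pow(Add(Rational(1, 2304), Mul(4, Pow(Add(-145, 71), 2))), -1) = Pow(Add(Rational(1, 2304), Mul(4, Pow(-74, 2))), -1) = Pow(Add(Rational(1, 2304), Mul(4, 5476)), -1) = Pow(Add(Rational(1, 2304), 21904), -1) = Pow(Rational(50466817, 2304), -1) = Rational(2304, 50466817)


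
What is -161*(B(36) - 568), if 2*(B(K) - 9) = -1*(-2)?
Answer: 89838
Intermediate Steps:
B(K) = 10 (B(K) = 9 + (-1*(-2))/2 = 9 + (½)*2 = 9 + 1 = 10)
-161*(B(36) - 568) = -161*(10 - 568) = -161*(-558) = 89838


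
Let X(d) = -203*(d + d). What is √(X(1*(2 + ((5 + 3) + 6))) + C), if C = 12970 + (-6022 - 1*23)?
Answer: √429 ≈ 20.712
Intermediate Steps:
X(d) = -406*d
C = 6925 (C = 12970 + (-6022 - 23) = 12970 - 6045 = 6925)
√(X(1*(2 + ((5 + 3) + 6))) + C) = √(-406*(2 + ((5 + 3) + 6)) + 6925) = √(-406*(2 + (8 + 6)) + 6925) = √(-406*(2 + 14) + 6925) = √(-406*16 + 6925) = √(-6496 + 6925) = √429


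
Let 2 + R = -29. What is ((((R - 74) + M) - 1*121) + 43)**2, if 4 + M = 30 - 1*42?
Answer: 39601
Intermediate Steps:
R = -31 (R = -2 - 29 = -31)
M = -16 (M = -4 + (30 - 1*42) = -4 + (30 - 42) = -4 - 12 = -16)
((((R - 74) + M) - 1*121) + 43)**2 = ((((-31 - 74) - 16) - 1*121) + 43)**2 = (((-105 - 16) - 121) + 43)**2 = ((-121 - 121) + 43)**2 = (-242 + 43)**2 = (-199)**2 = 39601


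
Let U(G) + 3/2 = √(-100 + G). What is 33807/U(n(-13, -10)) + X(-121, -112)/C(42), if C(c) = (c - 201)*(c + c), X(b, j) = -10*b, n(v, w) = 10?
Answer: -150533569/273798 - 45076*I*√10/41 ≈ -549.8 - 3476.7*I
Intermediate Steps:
U(G) = -3/2 + √(-100 + G)
C(c) = 2*c*(-201 + c) (C(c) = (-201 + c)*(2*c) = 2*c*(-201 + c))
33807/U(n(-13, -10)) + X(-121, -112)/C(42) = 33807/(-3/2 + √(-100 + 10)) + (-10*(-121))/((2*42*(-201 + 42))) = 33807/(-3/2 + √(-90)) + 1210/((2*42*(-159))) = 33807/(-3/2 + 3*I*√10) + 1210/(-13356) = 33807/(-3/2 + 3*I*√10) + 1210*(-1/13356) = 33807/(-3/2 + 3*I*√10) - 605/6678 = -605/6678 + 33807/(-3/2 + 3*I*√10)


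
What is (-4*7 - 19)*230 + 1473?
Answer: -9337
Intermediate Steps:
(-4*7 - 19)*230 + 1473 = (-28 - 19)*230 + 1473 = -47*230 + 1473 = -10810 + 1473 = -9337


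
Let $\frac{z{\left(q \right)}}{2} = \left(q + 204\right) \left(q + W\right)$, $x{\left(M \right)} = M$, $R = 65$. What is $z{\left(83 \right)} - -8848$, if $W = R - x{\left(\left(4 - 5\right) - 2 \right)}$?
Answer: $95522$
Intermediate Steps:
$W = 68$ ($W = 65 - \left(\left(4 - 5\right) - 2\right) = 65 - \left(-1 - 2\right) = 65 - -3 = 65 + 3 = 68$)
$z{\left(q \right)} = 2 \left(68 + q\right) \left(204 + q\right)$ ($z{\left(q \right)} = 2 \left(q + 204\right) \left(q + 68\right) = 2 \left(204 + q\right) \left(68 + q\right) = 2 \left(68 + q\right) \left(204 + q\right)$)
$z{\left(83 \right)} - -8848 = \left(27744 + 2 \cdot 83^{2} + 544 \cdot 83\right) - -8848 = \left(27744 + 2 \cdot 6889 + 45152\right) + 8848 = \left(27744 + 13778 + 45152\right) + 8848 = 86674 + 8848 = 95522$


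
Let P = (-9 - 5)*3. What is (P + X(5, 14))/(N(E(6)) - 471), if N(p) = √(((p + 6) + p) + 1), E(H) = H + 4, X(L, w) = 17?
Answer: 3925/73938 + 25*√3/73938 ≈ 0.053671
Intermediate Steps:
E(H) = 4 + H
N(p) = √(7 + 2*p) (N(p) = √(((6 + p) + p) + 1) = √((6 + 2*p) + 1) = √(7 + 2*p))
P = -42 (P = -14*3 = -42)
(P + X(5, 14))/(N(E(6)) - 471) = (-42 + 17)/(√(7 + 2*(4 + 6)) - 471) = -25/(√(7 + 2*10) - 471) = -25/(√(7 + 20) - 471) = -25/(√27 - 471) = -25/(3*√3 - 471) = -25/(-471 + 3*√3)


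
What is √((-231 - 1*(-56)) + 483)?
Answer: 2*√77 ≈ 17.550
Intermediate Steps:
√((-231 - 1*(-56)) + 483) = √((-231 + 56) + 483) = √(-175 + 483) = √308 = 2*√77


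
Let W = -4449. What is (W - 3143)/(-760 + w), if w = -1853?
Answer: 584/201 ≈ 2.9055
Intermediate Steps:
(W - 3143)/(-760 + w) = (-4449 - 3143)/(-760 - 1853) = -7592/(-2613) = -7592*(-1/2613) = 584/201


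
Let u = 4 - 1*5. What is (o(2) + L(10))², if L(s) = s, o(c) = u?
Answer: 81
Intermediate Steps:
u = -1 (u = 4 - 5 = -1)
o(c) = -1
(o(2) + L(10))² = (-1 + 10)² = 9² = 81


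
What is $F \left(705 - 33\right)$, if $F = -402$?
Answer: $-270144$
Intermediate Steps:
$F \left(705 - 33\right) = - 402 \left(705 - 33\right) = \left(-402\right) 672 = -270144$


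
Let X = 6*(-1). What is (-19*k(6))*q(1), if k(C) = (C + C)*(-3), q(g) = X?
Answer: -4104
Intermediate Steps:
X = -6
q(g) = -6
k(C) = -6*C (k(C) = (2*C)*(-3) = -6*C)
(-19*k(6))*q(1) = -(-114)*6*(-6) = -19*(-36)*(-6) = 684*(-6) = -4104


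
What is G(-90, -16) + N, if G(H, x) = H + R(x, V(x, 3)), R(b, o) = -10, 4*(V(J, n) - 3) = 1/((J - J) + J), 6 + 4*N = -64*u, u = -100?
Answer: 2997/2 ≈ 1498.5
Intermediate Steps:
N = 3197/2 (N = -3/2 + (-64*(-100))/4 = -3/2 + (¼)*6400 = -3/2 + 1600 = 3197/2 ≈ 1598.5)
V(J, n) = 3 + 1/(4*J) (V(J, n) = 3 + 1/(4*((J - J) + J)) = 3 + 1/(4*(0 + J)) = 3 + 1/(4*J))
G(H, x) = -10 + H (G(H, x) = H - 10 = -10 + H)
G(-90, -16) + N = (-10 - 90) + 3197/2 = -100 + 3197/2 = 2997/2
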